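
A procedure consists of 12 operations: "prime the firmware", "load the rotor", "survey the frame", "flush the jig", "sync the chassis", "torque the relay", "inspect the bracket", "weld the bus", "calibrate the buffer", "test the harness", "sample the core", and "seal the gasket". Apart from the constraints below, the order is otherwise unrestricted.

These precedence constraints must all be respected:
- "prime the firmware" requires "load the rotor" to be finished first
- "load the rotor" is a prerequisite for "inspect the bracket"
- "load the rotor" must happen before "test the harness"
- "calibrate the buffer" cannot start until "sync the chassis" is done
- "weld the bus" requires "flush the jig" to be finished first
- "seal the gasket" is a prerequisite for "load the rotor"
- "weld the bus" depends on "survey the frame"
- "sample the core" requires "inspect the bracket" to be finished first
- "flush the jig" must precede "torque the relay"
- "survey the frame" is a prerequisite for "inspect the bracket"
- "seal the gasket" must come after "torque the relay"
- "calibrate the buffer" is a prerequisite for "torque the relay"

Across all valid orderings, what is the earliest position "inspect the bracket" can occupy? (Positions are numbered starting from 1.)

Every operation that must precede "inspect the bracket" has to come before it. Tracing all chains that end at "inspect the bracket", those operations are: "load the rotor", "survey the frame", "flush the jig", "sync the chassis", "torque the relay", "calibrate the buffer", "seal the gasket" — 7 in total.
With 7 mandatory predecessors, the earliest "inspect the bracket" can sit is position 7+1 = 8, and placing just those 7 first achieves it.

8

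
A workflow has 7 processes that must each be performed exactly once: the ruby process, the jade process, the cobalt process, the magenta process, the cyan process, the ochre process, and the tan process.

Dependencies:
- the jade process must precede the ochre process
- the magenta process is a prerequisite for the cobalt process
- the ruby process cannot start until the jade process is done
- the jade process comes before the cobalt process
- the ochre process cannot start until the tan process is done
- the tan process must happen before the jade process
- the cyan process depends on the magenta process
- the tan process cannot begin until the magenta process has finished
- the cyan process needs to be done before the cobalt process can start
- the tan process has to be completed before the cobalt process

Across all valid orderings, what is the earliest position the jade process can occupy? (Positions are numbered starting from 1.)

3

Every process that must precede the jade process has to come before it. Tracing all chains that end at the jade process, those processes are: the magenta process, the tan process — 2 in total.
So at minimum 2 processes come before the jade process, putting the jade process no earlier than position 3. That position is achievable by scheduling exactly those predecessors first.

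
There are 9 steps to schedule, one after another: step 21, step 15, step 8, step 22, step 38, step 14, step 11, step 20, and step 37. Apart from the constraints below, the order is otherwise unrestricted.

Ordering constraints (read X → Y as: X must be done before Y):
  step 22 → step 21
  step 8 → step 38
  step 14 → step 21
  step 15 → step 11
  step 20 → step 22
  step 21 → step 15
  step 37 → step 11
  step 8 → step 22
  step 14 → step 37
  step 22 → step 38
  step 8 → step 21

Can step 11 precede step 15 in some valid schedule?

No

The constraints give a chain step 15 → step 11, which forces step 15 before step 11.
Hence step 11 can never be scheduled before step 15.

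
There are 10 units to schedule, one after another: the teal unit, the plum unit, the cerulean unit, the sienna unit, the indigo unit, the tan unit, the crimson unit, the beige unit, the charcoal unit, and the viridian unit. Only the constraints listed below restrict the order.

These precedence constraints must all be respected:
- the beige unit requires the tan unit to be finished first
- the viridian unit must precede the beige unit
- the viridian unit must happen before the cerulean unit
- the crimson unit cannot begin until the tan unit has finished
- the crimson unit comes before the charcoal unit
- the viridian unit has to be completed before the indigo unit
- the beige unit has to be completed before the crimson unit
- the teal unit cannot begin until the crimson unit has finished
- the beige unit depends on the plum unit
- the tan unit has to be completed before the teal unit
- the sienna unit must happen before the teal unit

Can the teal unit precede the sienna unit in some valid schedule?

No

Following the sienna unit → the teal unit, the sienna unit must precede the teal unit in every valid ordering.
So no valid ordering can have the teal unit before the sienna unit.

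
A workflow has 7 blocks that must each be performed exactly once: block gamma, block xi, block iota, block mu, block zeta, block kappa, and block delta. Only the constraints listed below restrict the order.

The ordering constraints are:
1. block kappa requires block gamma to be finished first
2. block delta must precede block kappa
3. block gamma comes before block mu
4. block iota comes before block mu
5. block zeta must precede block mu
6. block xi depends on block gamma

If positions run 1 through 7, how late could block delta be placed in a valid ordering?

The only block forced after block delta (directly or by a chain) is block kappa.
With 1 mandatory successor out of 7 blocks total, the latest slot for block delta is 7−1 = 6, and it's reachable by doing all non-successors before block delta.

6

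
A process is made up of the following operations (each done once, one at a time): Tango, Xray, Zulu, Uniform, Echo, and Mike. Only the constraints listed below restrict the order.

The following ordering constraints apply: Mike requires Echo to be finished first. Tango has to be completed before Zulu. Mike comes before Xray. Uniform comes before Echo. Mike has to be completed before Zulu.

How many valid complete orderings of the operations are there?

9

2 operations have no prerequisites (Tango, Uniform), so any of them could come first.
Counting all ways to extend the partial order to a total order gives 9.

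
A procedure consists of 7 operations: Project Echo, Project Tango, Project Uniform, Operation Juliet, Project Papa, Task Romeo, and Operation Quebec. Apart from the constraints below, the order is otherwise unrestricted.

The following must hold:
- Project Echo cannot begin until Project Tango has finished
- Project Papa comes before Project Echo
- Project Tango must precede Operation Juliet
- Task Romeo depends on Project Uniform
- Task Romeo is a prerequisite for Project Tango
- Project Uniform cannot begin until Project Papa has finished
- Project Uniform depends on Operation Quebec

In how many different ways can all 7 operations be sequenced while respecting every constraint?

4

2 operations have no prerequisites (Project Papa, Operation Quebec), so any of them could come first.
Counting all ways to extend the partial order to a total order gives 4.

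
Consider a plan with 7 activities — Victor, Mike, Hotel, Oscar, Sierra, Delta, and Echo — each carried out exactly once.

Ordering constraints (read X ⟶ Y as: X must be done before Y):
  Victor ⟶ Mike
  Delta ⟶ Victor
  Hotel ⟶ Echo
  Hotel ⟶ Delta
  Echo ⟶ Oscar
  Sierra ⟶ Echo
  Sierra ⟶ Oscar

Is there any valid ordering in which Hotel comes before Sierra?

No chain of constraints runs from Sierra to Hotel, so Sierra is not required to come first.
That means at least one valid schedule has Hotel before Sierra.

Yes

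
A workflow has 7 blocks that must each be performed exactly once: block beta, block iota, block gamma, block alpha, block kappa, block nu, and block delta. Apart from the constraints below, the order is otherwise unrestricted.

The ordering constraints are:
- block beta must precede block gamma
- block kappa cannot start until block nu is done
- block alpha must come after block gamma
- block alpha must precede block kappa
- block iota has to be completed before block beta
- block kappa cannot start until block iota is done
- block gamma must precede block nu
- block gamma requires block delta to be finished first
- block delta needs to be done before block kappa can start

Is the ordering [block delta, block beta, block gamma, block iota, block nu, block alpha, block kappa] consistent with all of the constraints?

In the proposed order, block beta appears before block iota.
That contradicts the constraint that block iota must precede block beta.

No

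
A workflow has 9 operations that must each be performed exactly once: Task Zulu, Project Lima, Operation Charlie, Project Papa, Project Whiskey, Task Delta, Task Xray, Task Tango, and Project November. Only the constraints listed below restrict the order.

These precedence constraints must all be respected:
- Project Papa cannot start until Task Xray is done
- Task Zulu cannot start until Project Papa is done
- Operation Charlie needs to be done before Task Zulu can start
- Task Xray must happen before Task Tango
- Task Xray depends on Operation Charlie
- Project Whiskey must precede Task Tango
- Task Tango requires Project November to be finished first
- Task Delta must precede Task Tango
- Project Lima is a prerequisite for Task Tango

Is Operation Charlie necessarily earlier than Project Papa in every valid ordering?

There is a constraint chain Operation Charlie → Task Xray → Project Papa.
Hence Operation Charlie necessarily comes before Project Papa.

Yes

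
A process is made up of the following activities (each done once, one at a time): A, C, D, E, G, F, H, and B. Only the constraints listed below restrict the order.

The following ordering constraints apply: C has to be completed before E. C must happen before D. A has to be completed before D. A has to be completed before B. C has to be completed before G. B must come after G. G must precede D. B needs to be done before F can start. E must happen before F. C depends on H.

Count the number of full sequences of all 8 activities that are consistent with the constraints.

50

2 activities have no prerequisites (A, H), so any of them could come first.
Counting all ways to extend the partial order to a total order gives 50.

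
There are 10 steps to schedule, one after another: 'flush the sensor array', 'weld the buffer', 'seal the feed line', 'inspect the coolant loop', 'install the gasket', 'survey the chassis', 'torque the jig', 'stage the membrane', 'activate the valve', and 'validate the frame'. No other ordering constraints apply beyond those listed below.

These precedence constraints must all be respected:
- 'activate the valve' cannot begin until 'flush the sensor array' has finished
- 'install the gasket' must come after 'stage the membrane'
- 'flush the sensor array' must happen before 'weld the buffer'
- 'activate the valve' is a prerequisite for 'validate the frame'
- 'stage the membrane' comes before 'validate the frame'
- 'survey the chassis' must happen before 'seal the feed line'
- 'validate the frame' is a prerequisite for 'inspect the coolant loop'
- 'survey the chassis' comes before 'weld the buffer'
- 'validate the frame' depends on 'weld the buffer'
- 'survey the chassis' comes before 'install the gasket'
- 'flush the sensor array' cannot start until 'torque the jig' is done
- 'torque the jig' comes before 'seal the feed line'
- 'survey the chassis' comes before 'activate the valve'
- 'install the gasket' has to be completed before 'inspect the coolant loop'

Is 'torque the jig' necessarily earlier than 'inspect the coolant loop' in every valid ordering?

Yes

Following the dependencies: 'torque the jig' → 'flush the sensor array' → 'activate the valve' → 'validate the frame' → 'inspect the coolant loop'.
Hence 'torque the jig' necessarily comes before 'inspect the coolant loop'.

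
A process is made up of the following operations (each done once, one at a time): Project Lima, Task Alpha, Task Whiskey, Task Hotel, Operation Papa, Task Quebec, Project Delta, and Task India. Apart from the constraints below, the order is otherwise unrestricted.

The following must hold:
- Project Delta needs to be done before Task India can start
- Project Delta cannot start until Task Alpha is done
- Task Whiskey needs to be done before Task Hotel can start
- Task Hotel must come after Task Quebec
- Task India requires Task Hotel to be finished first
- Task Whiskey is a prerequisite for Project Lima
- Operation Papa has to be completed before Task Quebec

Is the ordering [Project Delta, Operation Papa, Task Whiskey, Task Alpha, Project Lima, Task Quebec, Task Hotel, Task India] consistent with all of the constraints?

No

Here Task Alpha comes after Project Delta.
That contradicts the constraint that Task Alpha must precede Project Delta.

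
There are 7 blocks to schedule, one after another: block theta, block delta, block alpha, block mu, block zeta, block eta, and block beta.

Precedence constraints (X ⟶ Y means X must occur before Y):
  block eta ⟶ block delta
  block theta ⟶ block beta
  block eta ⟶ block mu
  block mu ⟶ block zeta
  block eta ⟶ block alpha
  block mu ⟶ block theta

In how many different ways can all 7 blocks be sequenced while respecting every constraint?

90

Block eta is the only block with nothing required before it, so every ordering starts there.
Systematically extending each partial ordering one block at a time and counting, there are 90 complete orderings.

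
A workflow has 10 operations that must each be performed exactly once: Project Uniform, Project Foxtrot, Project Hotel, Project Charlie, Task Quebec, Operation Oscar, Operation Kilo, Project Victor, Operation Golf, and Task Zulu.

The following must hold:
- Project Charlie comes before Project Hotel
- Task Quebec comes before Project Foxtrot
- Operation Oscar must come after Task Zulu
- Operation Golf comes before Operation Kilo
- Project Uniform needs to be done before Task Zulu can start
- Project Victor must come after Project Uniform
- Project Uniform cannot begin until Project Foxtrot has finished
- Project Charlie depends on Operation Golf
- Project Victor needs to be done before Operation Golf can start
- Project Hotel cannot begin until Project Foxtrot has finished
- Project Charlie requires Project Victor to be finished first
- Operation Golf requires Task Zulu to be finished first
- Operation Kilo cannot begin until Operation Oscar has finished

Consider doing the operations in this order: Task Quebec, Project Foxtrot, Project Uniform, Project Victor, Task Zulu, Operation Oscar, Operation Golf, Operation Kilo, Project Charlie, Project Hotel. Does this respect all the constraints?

Yes

Going through the constraints one by one, each required predecessor appears earlier in the sequence than its dependent — e.g. Project Foxtrot (position 2) is before Project Hotel (position 10), as required.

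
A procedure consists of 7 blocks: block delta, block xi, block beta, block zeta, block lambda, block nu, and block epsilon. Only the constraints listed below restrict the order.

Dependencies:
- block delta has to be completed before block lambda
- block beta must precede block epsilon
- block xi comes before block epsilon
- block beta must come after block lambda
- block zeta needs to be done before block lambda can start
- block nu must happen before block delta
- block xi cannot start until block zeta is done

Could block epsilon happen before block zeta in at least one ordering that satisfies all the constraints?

No

Following block zeta → block xi → block epsilon, block zeta must precede block epsilon in every valid ordering.
Hence block epsilon can never be scheduled before block zeta.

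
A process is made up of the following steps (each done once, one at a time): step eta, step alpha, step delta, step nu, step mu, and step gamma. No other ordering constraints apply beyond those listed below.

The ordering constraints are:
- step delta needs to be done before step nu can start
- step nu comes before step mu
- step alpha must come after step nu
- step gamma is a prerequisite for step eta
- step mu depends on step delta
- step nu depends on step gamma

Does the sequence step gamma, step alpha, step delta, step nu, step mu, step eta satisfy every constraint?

No

Here step nu comes after step alpha.
But one of the constraints requires step nu before step alpha, so this ordering violates it.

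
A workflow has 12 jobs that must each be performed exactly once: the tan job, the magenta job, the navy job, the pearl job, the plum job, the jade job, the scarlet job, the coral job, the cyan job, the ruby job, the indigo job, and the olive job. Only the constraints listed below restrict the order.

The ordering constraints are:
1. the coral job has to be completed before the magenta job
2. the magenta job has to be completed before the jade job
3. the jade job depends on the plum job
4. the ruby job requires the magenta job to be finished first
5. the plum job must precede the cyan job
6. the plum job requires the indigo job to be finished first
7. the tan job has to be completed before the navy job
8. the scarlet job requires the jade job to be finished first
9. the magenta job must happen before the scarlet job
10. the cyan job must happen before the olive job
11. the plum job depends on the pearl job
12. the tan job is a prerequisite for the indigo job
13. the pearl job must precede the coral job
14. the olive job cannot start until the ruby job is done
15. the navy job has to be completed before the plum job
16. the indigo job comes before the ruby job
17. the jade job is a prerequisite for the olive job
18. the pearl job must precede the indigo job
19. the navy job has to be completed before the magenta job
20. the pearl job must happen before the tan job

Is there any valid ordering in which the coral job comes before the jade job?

The constraints force the coral job before the jade job, so yes — every valid ordering has the coral job earlier.

Yes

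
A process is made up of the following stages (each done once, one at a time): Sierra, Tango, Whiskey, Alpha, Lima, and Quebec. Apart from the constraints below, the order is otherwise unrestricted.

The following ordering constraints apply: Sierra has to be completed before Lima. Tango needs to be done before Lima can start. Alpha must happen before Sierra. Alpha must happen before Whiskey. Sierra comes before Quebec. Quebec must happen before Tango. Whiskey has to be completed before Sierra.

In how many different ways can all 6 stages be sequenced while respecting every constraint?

Alpha is the only stage with nothing required before it, so every ordering starts there.
Continuing from there, at each step only one stage has all its prerequisites placed, so the ordering is fully determined — there is exactly 1.

1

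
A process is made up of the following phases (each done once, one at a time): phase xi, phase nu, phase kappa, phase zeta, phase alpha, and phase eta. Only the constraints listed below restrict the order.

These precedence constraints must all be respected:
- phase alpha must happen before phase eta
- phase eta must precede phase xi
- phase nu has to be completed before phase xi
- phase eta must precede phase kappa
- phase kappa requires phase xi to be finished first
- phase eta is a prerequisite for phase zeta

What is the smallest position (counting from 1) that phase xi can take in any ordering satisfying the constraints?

4

Every phase that must precede phase xi has to come before it. Tracing all chains that end at phase xi, those phases are: phase nu, phase alpha, phase eta — 3 in total.
With 3 mandatory predecessors, the earliest phase xi can sit is position 3+1 = 4, and placing just those 3 first achieves it.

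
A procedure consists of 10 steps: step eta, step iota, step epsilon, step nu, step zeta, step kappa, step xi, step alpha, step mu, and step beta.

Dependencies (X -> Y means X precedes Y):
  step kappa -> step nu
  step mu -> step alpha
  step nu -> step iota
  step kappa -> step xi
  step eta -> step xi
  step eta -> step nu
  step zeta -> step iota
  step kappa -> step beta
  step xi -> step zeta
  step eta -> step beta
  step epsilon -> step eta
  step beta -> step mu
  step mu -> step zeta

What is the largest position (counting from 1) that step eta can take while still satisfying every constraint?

Following every chain forward from step eta, the steps that must come later are step iota, step nu, step zeta, step xi, step alpha, step mu, step beta — 7 of them.
So at least 7 steps follow step eta, putting step eta no later than position 3. That position is achievable by scheduling everything else first.

3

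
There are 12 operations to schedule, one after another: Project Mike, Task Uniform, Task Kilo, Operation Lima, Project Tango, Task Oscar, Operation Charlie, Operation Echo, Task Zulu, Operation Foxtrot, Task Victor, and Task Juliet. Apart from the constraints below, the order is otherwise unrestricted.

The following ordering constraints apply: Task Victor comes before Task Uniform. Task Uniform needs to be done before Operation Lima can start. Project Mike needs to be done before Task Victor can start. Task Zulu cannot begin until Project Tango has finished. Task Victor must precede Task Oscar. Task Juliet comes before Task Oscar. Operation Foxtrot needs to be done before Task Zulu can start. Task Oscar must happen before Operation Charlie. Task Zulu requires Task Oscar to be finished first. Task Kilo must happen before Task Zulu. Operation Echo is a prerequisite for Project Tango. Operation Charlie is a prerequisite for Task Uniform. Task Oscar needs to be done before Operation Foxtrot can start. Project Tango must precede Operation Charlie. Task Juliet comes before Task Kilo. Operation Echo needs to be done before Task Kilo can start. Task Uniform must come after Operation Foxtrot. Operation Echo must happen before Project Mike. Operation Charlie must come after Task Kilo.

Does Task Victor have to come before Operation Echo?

In fact the dependencies run the other way: Operation Echo → Project Mike → Task Victor.
So Task Victor never precedes Operation Echo.

No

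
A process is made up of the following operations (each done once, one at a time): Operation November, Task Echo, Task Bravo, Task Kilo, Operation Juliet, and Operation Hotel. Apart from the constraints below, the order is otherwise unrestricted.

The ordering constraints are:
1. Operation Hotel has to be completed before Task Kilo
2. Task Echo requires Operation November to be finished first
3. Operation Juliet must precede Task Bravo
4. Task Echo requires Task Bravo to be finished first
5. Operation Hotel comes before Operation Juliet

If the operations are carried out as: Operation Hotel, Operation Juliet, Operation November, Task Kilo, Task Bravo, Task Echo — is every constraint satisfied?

Checking each listed constraint against this order: for instance, Operation Juliet is in position 2 and Task Bravo in position 5, so that constraint holds — and the remaining constraints check out the same way.

Yes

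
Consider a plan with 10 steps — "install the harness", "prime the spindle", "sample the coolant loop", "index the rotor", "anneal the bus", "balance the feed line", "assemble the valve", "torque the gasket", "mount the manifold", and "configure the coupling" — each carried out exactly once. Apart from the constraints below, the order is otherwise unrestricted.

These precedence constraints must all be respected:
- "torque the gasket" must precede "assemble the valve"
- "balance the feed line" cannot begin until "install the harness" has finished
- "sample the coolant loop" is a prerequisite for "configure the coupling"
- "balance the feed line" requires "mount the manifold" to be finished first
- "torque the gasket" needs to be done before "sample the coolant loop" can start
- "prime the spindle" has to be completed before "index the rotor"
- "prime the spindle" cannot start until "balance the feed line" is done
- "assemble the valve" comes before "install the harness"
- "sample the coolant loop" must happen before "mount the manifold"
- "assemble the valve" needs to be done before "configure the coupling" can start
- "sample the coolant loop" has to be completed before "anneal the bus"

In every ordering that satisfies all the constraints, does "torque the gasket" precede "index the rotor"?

There is a constraint chain "torque the gasket" → "sample the coolant loop" → "mount the manifold" → "balance the feed line" → "prime the spindle" → "index the rotor".
Hence "torque the gasket" necessarily comes before "index the rotor".

Yes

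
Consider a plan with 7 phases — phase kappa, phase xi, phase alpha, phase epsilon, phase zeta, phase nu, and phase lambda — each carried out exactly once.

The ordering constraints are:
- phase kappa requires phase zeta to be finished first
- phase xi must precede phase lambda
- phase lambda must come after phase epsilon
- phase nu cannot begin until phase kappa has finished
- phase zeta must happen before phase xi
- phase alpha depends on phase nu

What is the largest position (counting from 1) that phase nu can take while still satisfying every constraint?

Following the constraints forward from phase nu, its only required successor is phase alpha.
With 1 mandatory successor out of 7 phases total, the latest slot for phase nu is 7−1 = 6, and it's reachable by doing all non-successors before phase nu.

6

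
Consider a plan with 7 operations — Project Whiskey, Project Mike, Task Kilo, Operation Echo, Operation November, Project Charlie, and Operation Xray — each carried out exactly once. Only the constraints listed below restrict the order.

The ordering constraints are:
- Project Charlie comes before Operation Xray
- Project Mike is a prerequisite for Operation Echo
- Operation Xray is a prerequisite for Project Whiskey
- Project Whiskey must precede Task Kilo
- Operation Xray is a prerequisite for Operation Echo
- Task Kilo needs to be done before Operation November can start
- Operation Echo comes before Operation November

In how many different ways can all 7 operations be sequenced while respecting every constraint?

The operations with no prerequisites are Project Mike, Project Charlie; any of them can be placed first.
Enumerating by repeatedly choosing an available operation (one whose prerequisites are all placed) gives 12 distinct complete orderings.

12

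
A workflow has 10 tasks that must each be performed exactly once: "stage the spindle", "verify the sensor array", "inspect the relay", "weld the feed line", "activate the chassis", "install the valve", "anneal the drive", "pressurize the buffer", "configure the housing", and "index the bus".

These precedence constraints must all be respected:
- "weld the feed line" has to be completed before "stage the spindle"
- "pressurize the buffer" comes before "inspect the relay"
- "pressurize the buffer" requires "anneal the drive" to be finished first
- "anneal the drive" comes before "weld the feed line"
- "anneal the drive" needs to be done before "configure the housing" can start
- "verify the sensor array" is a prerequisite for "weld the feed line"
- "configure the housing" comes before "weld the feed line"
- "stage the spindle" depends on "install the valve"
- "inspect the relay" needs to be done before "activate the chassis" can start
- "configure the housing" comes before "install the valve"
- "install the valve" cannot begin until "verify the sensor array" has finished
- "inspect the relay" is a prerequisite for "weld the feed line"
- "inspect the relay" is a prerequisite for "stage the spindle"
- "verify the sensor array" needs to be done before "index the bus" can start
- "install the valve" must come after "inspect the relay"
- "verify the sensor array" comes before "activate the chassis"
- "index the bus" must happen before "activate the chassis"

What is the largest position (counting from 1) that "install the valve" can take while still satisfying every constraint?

Following the constraints forward from "install the valve", its only required successor is "stage the spindle".
So at least 1 task follows "install the valve", putting "install the valve" no later than position 9. That position is achievable by scheduling everything else first.

9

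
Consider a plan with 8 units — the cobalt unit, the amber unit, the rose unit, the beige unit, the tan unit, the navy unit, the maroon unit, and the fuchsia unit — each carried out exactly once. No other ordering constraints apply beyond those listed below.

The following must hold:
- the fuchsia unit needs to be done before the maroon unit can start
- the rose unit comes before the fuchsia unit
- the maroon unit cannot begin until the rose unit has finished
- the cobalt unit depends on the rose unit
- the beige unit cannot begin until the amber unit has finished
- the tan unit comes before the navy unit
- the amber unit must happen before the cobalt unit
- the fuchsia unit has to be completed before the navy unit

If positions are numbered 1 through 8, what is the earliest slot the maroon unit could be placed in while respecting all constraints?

Working backwards through the constraints from the maroon unit, its full set of required predecessors is the rose unit, the fuchsia unit — 2 of them.
So at minimum 2 units come before the maroon unit, putting the maroon unit no earlier than position 3. That position is achievable by scheduling exactly those predecessors first.

3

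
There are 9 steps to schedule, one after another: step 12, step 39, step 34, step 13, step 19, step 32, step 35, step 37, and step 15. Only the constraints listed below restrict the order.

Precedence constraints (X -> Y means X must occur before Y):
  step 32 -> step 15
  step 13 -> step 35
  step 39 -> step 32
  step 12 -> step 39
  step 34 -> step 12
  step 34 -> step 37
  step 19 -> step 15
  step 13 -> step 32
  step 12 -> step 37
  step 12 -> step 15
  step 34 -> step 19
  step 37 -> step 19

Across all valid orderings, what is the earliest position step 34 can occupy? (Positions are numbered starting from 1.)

1

No constraint forces any other step before step 34, so it can be placed first.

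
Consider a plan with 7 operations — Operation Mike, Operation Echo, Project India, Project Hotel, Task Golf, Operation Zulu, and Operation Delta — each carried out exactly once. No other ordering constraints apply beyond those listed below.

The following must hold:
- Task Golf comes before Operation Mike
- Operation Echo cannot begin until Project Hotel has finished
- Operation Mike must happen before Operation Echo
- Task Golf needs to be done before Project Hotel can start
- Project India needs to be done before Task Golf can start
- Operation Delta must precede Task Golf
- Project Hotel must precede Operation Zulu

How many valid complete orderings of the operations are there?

2 operations have no prerequisites (Project India, Operation Delta), so any of them could come first.
Systematically extending each partial ordering one operation at a time and counting, there are 10 complete orderings.

10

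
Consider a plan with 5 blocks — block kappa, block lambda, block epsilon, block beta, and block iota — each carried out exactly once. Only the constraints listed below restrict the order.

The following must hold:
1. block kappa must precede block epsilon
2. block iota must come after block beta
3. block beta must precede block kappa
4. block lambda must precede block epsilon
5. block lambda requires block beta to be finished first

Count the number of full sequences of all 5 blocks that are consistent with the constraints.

Only block beta has no prerequisites, so it must go first.
Enumerating by repeatedly choosing an available block (one whose prerequisites are all placed) gives 8 distinct complete orderings.

8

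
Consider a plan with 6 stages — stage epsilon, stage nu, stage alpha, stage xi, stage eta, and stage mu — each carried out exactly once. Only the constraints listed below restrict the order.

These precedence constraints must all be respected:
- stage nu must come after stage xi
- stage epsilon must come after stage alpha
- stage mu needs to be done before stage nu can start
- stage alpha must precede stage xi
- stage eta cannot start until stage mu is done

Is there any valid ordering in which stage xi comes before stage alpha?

No

There is a dependency chain stage alpha → stage xi, so stage xi always comes after stage alpha.
So no valid ordering can have stage xi before stage alpha.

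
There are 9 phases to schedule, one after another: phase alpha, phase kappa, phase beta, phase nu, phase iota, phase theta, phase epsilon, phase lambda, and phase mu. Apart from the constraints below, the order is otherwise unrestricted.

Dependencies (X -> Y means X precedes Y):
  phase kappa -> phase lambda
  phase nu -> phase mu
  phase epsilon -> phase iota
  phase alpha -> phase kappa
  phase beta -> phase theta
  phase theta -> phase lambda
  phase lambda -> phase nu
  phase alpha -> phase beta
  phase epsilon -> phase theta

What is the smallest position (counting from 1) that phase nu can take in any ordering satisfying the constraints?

7

Every phase that must precede phase nu has to come before it. Tracing all chains that end at phase nu, those phases are: phase alpha, phase kappa, phase beta, phase theta, phase epsilon, phase lambda — 6 in total.
So at minimum 6 phases come before phase nu, putting phase nu no earlier than position 7. That position is achievable by scheduling exactly those predecessors first.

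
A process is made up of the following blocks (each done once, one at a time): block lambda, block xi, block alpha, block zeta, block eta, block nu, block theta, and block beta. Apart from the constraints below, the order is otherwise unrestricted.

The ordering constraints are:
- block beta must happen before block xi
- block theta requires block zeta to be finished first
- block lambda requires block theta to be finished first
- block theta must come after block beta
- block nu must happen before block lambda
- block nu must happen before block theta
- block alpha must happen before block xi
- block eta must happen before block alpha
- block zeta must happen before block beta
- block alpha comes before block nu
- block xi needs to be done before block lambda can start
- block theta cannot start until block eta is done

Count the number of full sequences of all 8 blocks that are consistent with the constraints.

2 blocks have no prerequisites (block zeta, block eta), so any of them could come first.
Counting all ways to extend the partial order to a total order gives 26.

26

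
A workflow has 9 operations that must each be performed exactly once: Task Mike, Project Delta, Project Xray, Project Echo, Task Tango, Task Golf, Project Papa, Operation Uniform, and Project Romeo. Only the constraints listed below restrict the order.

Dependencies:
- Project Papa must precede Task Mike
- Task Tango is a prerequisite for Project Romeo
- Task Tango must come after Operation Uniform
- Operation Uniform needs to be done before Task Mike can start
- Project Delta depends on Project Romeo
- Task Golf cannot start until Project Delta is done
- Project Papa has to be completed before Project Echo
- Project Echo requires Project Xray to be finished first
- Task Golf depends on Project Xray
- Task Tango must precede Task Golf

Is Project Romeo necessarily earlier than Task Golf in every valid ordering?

There is a constraint chain Project Romeo → Project Delta → Task Golf.
Hence Project Romeo necessarily comes before Task Golf.

Yes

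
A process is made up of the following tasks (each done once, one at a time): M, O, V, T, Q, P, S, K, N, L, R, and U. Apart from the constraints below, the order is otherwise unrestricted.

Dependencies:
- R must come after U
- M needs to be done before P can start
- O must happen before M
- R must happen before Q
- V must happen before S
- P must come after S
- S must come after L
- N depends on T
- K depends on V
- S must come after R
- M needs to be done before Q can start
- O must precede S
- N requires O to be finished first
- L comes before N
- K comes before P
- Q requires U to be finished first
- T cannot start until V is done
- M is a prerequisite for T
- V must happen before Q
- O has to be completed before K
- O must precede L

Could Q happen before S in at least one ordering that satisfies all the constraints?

Yes

The constraints leave Q and S unordered relative to each other; nothing requires S earlier.
That means at least one valid schedule has Q before S.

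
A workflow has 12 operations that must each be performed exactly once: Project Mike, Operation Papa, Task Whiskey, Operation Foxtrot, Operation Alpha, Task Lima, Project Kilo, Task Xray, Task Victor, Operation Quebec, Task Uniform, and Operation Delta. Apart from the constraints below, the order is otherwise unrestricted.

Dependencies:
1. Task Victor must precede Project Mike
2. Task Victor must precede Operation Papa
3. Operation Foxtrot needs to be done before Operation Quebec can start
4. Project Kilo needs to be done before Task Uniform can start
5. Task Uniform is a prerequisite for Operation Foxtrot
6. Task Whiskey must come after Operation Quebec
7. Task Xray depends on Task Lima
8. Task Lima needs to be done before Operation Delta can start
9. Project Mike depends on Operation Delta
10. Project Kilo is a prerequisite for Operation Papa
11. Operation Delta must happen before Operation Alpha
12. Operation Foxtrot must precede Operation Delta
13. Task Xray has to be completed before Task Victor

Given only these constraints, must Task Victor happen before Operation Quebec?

No

Task Victor and Operation Quebec are not related by any chain of constraints.
A valid ordering placing Operation Quebec before Task Victor exists, so the answer is no.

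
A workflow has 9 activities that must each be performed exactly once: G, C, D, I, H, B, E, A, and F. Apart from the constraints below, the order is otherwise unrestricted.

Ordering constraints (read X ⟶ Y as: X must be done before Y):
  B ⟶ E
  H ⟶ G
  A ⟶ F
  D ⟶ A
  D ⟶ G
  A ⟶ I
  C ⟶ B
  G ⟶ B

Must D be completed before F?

Yes

There is a constraint chain D → A → F.
So D must precede F in any valid ordering.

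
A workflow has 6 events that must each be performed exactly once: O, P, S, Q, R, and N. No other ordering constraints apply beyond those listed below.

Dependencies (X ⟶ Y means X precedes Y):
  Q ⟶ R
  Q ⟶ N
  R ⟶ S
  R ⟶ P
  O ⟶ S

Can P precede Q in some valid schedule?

The constraints give a chain Q → R → P, which forces Q before P.
So no valid ordering can have P before Q.

No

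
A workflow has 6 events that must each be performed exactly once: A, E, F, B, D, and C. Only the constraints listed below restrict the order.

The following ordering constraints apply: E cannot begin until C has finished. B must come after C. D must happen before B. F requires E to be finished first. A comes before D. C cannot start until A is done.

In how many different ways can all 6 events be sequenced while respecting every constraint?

A is the only event with nothing required before it, so every ordering starts there.
Counting all ways to extend the partial order to a total order gives 9.

9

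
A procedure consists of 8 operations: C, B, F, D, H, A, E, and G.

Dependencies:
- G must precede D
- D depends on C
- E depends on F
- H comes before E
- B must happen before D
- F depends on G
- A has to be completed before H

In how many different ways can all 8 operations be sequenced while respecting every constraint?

630

4 operations have no prerequisites (C, B, A, G), so any of them could come first.
Systematically extending each partial ordering one operation at a time and counting, there are 630 complete orderings.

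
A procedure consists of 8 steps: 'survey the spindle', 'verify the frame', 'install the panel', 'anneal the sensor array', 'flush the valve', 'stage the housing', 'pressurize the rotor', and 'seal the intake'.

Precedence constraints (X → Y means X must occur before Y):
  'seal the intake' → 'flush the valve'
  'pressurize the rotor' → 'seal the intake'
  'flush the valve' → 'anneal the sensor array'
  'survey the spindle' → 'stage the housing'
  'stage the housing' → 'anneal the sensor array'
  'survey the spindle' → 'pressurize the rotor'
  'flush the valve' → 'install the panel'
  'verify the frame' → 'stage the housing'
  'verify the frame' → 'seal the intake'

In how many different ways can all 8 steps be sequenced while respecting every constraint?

25

The steps with no prerequisites are 'survey the spindle', 'verify the frame'; any of them can be placed first.
Systematically extending each partial ordering one step at a time and counting, there are 25 complete orderings.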